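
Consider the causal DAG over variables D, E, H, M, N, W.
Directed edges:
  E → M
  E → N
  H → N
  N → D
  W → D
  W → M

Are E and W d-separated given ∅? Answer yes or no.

Bayes-Ball from E | ∅ reaches {D,M,N}.
W ∉ reach(E|∅) ⇒ E ⊥ W | ∅.

Yes — E ⊥ W | ∅.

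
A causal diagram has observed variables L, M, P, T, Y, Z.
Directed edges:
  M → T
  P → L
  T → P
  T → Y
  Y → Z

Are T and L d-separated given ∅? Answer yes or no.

Bayes-Ball from T | ∅ reaches {L,M,P,Y,Z}.
L ∈ reach(T|∅) ⇒ T ⊥̸ L | ∅.

No — T and L are d-connected given ∅.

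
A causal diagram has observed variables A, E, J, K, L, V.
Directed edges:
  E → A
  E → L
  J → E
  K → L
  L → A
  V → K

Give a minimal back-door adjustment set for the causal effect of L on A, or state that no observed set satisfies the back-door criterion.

L→A: minimal back-door set {E}.

desc(L)\{L}={A}; candidates ⊆ {E,J,K,V}.
size 0: {}; under {} L still reaches {A,E,J,K,V} ∋ A.
{E}: L⊥A given {E} in G with L→· removed — back-door holds.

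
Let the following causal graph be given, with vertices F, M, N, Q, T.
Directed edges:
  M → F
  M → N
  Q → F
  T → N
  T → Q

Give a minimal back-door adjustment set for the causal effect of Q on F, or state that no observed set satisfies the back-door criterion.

desc(Q)\{Q}={F}; candidates ⊆ {M,N,T}.
∅: Q⊥F given ∅ in G with Q→· removed — back-door holds.

Q→F: minimal back-door set ∅.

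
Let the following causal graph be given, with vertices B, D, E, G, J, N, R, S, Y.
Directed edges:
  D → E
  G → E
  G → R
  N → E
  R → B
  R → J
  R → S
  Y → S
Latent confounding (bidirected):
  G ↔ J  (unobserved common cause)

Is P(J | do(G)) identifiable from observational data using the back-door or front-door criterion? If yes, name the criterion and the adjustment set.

P(J|do(G)): frontdoor, adjust for {R}.

desc(G)\{G}={B,E,J,R,S}; candidates ⊆ {D,N,Y}.
G↔J: latent back-door arc(s) into G.
size 0: {}; under {} G still reaches {J} ∋ J.
size 1: {D}, {N}, {Y}; under {D} G still reaches {J} ∋ J.
size 2: {D,N}, {D,Y}, {N,Y}; under {D,N} G still reaches {J} ∋ J.
G↔J cannot be blocked by any observed set — no back-door set.
{R}: (i) intercepts every directed G→J path; (ii) no back-door G→{R}; (iii) {G} blocks every back-door {R}→J. Front-door holds.
P(J|do(G)) = Σ_{R} P(R|G) Σ_{G'} P(J|R,G')P(G').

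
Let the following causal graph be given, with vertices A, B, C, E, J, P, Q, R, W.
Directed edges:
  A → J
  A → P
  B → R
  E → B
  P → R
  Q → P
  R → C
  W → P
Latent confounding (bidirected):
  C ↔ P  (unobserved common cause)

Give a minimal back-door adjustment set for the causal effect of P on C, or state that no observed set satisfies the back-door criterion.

desc(P)\{P}={C,R}; candidates ⊆ {A,B,E,J,Q,W}.
P↔C: latent back-door arc(s) into P.
size 0: {}; under {} P still reaches {A,C,J,Q,W} ∋ C.
size 1: {A}, {B}, {E} …(+3); under {A} P still reaches {C,Q,W} ∋ C.
size 2: {A,B}, {A,E}, {A,J} …(+12); under {A,B} P still reaches {C,Q,W} ∋ C.
P↔C cannot be blocked by any observed set — no back-door set.

P→C: no observed back-door set.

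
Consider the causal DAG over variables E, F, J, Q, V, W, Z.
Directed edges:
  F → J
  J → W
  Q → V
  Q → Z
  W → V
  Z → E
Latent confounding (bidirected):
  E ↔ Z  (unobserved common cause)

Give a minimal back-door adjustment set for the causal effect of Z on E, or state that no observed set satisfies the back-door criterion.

Z→E: no observed back-door set.

desc(Z)\{Z}={E}; candidates ⊆ {F,J,Q,V,W}.
Z↔E: latent back-door arc(s) into Z.
size 0: {}; under {} Z still reaches {E,Q,V} ∋ E.
size 1: {F}, {J}, {Q} …(+2); under {F} Z still reaches {E,Q,V} ∋ E.
size 2: {F,J}, {F,Q}, {F,V} …(+7); under {F,J} Z still reaches {E,Q,V} ∋ E.
Z↔E cannot be blocked by any observed set — no back-door set.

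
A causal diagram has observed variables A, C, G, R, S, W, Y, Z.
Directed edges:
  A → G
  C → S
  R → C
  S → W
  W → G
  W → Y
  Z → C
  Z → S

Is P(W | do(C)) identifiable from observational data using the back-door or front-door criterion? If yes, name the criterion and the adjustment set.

P(W|do(C)): backdoor, adjust for {Z}.

desc(C)\{C}={G,S,W,Y}; candidates ⊆ {A,R,Z}.
size 0: {}; under {} C still reaches {G,R,S,W,Y,Z} ∋ W.
{Z}: C⊥W given {Z} in G with C→· removed — back-door holds.
P(W|do(C)) = Σ_{Z} P(W|C,Z)·P(Z).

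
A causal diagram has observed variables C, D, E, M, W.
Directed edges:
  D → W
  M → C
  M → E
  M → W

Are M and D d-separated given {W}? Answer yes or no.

No — M and D are d-connected given {W}.

Bayes-Ball from M | {W} reaches {C,D,E}.
D ∈ reach(M|{W}) ⇒ M ⊥̸ D | {W}.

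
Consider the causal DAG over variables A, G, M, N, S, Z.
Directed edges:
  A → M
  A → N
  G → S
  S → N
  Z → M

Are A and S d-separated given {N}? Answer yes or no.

Bayes-Ball from A | {N} reaches {G,M,S}.
S ∈ reach(A|{N}) ⇒ A ⊥̸ S | {N}.

No — A and S are d-connected given {N}.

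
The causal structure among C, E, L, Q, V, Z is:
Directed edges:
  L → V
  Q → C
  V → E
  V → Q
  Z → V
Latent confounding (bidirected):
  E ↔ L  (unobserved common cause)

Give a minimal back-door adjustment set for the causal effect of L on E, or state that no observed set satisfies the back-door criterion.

L→E: no observed back-door set.

desc(L)\{L}={C,E,Q,V}; candidates ⊆ {Z}.
L↔E: latent back-door arc(s) into L.
size 0: {}; under {} L still reaches {E} ∋ E.
size 1: {Z}; under {Z} L still reaches {E} ∋ E.
L↔E cannot be blocked by any observed set — no back-door set.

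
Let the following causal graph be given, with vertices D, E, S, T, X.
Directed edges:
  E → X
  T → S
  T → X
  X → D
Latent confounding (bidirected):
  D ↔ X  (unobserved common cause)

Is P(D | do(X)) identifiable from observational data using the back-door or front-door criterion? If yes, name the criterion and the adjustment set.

P(D|do(X)): not identifiable (no BD/FD set).

desc(X)\{X}={D}; candidates ⊆ {E,S,T}.
X↔D: latent back-door arc(s) into X.
size 0: {}; under {} X still reaches {D,E,S,T} ∋ D.
size 1: {E}, {S}, {T}; under {E} X still reaches {D,S,T} ∋ D.
size 2: {E,S}, {E,T}, {S,T}; under {E,S} X still reaches {D,T} ∋ D.
X↔D cannot be blocked by any observed set — no back-door set.
No mediator lies on a directed X→…→D path.
Neither criterion identifies P(D|do(X)) in this graph.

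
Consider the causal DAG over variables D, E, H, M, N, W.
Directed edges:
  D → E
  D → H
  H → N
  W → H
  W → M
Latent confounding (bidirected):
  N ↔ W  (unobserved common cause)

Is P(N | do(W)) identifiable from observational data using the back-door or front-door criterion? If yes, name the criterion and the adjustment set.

desc(W)\{W}={H,M,N}; candidates ⊆ {D,E}.
W↔N: latent back-door arc(s) into W.
size 0: {}; under {} W still reaches {N} ∋ N.
size 1: {D}, {E}; under {D} W still reaches {N} ∋ N.
size 2: {D,E}; under {D,E} W still reaches {N} ∋ N.
W↔N cannot be blocked by any observed set — no back-door set.
{H}: (i) intercepts every directed W→N path; (ii) no back-door W→{H}; (iii) {W} blocks every back-door {H}→N. Front-door holds.
P(N|do(W)) = Σ_{H} P(H|W) Σ_{W'} P(N|H,W')P(W').

P(N|do(W)): frontdoor, adjust for {H}.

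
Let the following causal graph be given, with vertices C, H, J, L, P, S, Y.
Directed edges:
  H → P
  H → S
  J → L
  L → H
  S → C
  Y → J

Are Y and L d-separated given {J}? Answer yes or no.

Yes — Y ⊥ L | {J}.

Bayes-Ball from Y | {J} reaches ∅.
L ∉ reach(Y|{J}) ⇒ Y ⊥ L | {J}.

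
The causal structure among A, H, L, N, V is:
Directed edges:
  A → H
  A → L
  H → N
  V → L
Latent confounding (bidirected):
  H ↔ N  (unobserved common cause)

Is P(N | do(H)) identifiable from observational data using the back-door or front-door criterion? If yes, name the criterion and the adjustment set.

desc(H)\{H}={N}; candidates ⊆ {A,L,V}.
H↔N: latent back-door arc(s) into H.
size 0: {}; under {} H still reaches {A,L,N} ∋ N.
size 1: {A}, {L}, {V}; under {A} H still reaches {N} ∋ N.
size 2: {A,L}, {A,V}, {L,V}; under {A,L} H still reaches {N} ∋ N.
H↔N cannot be blocked by any observed set — no back-door set.
No mediator lies on a directed H→…→N path.
Neither criterion identifies P(N|do(H)) in this graph.

P(N|do(H)): not identifiable (no BD/FD set).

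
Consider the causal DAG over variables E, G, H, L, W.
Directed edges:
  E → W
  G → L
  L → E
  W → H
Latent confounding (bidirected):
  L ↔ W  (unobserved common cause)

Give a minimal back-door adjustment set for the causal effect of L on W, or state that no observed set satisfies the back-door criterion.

L→W: no observed back-door set.

desc(L)\{L}={E,H,W}; candidates ⊆ {G}.
L↔W: latent back-door arc(s) into L.
size 0: {}; under {} L still reaches {G,H,W} ∋ W.
size 1: {G}; under {G} L still reaches {H,W} ∋ W.
L↔W cannot be blocked by any observed set — no back-door set.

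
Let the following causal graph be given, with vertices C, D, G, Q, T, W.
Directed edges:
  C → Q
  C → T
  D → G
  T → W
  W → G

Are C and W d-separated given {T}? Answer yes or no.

Yes — C ⊥ W | {T}.

Bayes-Ball from C | {T} reaches {Q}.
W ∉ reach(C|{T}) ⇒ C ⊥ W | {T}.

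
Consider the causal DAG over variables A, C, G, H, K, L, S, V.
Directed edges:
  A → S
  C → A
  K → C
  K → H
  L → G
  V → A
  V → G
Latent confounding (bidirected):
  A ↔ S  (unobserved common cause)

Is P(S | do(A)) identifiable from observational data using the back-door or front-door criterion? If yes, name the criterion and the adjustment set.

P(S|do(A)): not identifiable (no BD/FD set).

desc(A)\{A}={S}; candidates ⊆ {C,G,H,K,L,V}.
A↔S: latent back-door arc(s) into A.
size 0: {}; under {} A still reaches {C,G,H,K,S,V} ∋ S.
size 1: {C}, {G}, {H} …(+3); under {C} A still reaches {G,S,V} ∋ S.
size 2: {C,G}, {C,H}, {C,K} …(+12); under {C,G} A still reaches {L,S,V} ∋ S.
A↔S cannot be blocked by any observed set — no back-door set.
No mediator lies on a directed A→…→S path.
Neither criterion identifies P(S|do(A)) in this graph.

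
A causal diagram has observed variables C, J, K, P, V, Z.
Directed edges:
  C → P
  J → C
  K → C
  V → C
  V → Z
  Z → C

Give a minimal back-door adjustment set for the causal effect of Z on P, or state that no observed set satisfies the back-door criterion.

Z→P: minimal back-door set {V}.

desc(Z)\{Z}={C,P}; candidates ⊆ {J,K,V}.
size 0: {}; under {} Z still reaches {C,P,V} ∋ P.
{V}: Z⊥P given {V} in G with Z→· removed — back-door holds.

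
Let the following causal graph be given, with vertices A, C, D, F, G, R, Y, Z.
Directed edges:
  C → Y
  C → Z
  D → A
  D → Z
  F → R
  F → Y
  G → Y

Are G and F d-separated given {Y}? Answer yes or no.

Bayes-Ball from G | {Y} reaches {C,F,R,Z}.
F ∈ reach(G|{Y}) ⇒ G ⊥̸ F | {Y}.

No — G and F are d-connected given {Y}.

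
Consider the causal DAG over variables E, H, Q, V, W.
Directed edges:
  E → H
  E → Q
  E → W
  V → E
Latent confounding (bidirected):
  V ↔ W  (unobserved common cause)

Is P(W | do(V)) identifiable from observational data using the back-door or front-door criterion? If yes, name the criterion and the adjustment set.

P(W|do(V)): frontdoor, adjust for {E}.

desc(V)\{V}={E,H,Q,W}; candidates ⊆ {—}.
V↔W: latent back-door arc(s) into V.
size 0: {}; under {} V still reaches {W} ∋ W.
V↔W cannot be blocked by any observed set — no back-door set.
{E}: (i) intercepts every directed V→W path; (ii) no back-door V→{E}; (iii) {V} blocks every back-door {E}→W. Front-door holds.
P(W|do(V)) = Σ_{E} P(E|V) Σ_{V'} P(W|E,V')P(V').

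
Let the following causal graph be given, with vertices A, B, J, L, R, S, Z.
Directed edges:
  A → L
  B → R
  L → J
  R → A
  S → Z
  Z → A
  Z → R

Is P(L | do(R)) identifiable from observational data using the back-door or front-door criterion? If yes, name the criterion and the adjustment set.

desc(R)\{R}={A,J,L}; candidates ⊆ {B,S,Z}.
size 0: {}; under {} R still reaches {A,B,J,L,S,Z} ∋ L.
{Z}: R⊥L given {Z} in G with R→· removed — back-door holds.
P(L|do(R)) = Σ_{Z} P(L|R,Z)·P(Z).

P(L|do(R)): backdoor, adjust for {Z}.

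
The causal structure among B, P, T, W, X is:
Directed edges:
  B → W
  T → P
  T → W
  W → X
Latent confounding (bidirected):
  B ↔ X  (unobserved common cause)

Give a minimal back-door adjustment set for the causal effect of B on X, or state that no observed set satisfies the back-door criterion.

B→X: no observed back-door set.

desc(B)\{B}={W,X}; candidates ⊆ {P,T}.
B↔X: latent back-door arc(s) into B.
size 0: {}; under {} B still reaches {X} ∋ X.
size 1: {P}, {T}; under {P} B still reaches {X} ∋ X.
size 2: {P,T}; under {P,T} B still reaches {X} ∋ X.
B↔X cannot be blocked by any observed set — no back-door set.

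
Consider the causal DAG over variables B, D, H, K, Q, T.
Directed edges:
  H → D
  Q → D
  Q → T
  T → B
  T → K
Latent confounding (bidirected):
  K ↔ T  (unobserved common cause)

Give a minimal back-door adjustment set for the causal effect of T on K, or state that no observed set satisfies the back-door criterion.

desc(T)\{T}={B,K}; candidates ⊆ {D,H,Q}.
T↔K: latent back-door arc(s) into T.
size 0: {}; under {} T still reaches {D,K,Q} ∋ K.
size 1: {D}, {H}, {Q}; under {D} T still reaches {H,K,Q} ∋ K.
size 2: {D,H}, {D,Q}, {H,Q}; under {D,H} T still reaches {K,Q} ∋ K.
T↔K cannot be blocked by any observed set — no back-door set.

T→K: no observed back-door set.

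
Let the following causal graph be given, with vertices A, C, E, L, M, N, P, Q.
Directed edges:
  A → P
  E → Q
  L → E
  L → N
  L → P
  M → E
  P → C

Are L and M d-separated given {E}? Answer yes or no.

Bayes-Ball from L | {E} reaches {C,M,N,P}.
M ∈ reach(L|{E}) ⇒ L ⊥̸ M | {E}.

No — L and M are d-connected given {E}.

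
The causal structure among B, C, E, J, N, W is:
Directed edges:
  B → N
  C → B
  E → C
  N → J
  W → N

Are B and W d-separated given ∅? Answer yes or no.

Bayes-Ball from B | ∅ reaches {C,E,J,N}.
W ∉ reach(B|∅) ⇒ B ⊥ W | ∅.

Yes — B ⊥ W | ∅.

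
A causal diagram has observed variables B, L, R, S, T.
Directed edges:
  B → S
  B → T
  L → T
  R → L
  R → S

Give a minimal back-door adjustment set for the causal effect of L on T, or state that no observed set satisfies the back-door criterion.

desc(L)\{L}={T}; candidates ⊆ {B,R,S}.
∅: L⊥T given ∅ in G with L→· removed — back-door holds.

L→T: minimal back-door set ∅.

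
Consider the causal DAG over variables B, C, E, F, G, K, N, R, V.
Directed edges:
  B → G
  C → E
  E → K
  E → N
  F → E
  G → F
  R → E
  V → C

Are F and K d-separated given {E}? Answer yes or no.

Yes — F ⊥ K | {E}.

Bayes-Ball from F | {E} reaches {B,C,G,R,V}.
K ∉ reach(F|{E}) ⇒ F ⊥ K | {E}.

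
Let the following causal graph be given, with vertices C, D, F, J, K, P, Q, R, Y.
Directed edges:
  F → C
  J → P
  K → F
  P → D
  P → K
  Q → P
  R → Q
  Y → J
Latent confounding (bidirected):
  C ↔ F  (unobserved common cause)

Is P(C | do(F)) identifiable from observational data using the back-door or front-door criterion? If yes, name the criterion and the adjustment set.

desc(F)\{F}={C}; candidates ⊆ {D,J,K,P,Q,R,Y}.
F↔C: latent back-door arc(s) into F.
size 0: {}; under {} F still reaches {C,D,J,K,P,Q,R,Y} ∋ C.
size 1: {D}, {J}, {K} …(+4); under {D} F still reaches {C,J,K,P,Q,R,Y} ∋ C.
size 2: {D,J}, {D,K}, {D,P} …(+18); under {D,J} F still reaches {C,K,P,Q,R} ∋ C.
F↔C cannot be blocked by any observed set — no back-door set.
No mediator lies on a directed F→…→C path.
Neither criterion identifies P(C|do(F)) in this graph.

P(C|do(F)): not identifiable (no BD/FD set).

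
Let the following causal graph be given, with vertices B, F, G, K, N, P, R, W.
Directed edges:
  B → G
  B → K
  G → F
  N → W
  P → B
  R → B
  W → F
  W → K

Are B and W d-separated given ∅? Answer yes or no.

Bayes-Ball from B | ∅ reaches {F,G,K,P,R}.
W ∉ reach(B|∅) ⇒ B ⊥ W | ∅.

Yes — B ⊥ W | ∅.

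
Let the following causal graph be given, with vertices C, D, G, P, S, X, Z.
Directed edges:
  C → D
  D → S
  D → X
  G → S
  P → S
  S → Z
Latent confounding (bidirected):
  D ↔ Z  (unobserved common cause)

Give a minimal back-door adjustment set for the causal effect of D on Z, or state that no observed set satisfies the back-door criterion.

desc(D)\{D}={S,X,Z}; candidates ⊆ {C,G,P}.
D↔Z: latent back-door arc(s) into D.
size 0: {}; under {} D still reaches {C,Z} ∋ Z.
size 1: {C}, {G}, {P}; under {C} D still reaches {Z} ∋ Z.
size 2: {C,G}, {C,P}, {G,P}; under {C,G} D still reaches {Z} ∋ Z.
D↔Z cannot be blocked by any observed set — no back-door set.

D→Z: no observed back-door set.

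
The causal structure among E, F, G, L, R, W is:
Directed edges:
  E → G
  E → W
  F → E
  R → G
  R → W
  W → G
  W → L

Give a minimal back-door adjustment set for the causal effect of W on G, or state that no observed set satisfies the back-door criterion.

desc(W)\{W}={G,L}; candidates ⊆ {E,F,R}.
size 0: {}; under {} W still reaches {E,F,G,R} ∋ G.
size 1: {E}, {F}, {R}; under {E} W still reaches {G,R} ∋ G.
{E,R}: W⊥G given {E,R} in G with W→· removed — back-door holds.

W→G: minimal back-door set {E, R}.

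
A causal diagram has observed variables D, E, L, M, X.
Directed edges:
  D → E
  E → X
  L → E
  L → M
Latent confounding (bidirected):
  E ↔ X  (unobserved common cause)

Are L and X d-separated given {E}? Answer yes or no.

No — L and X are d-connected given {E}.

Bayes-Ball from L | {E} reaches {D,M,X}.
X ∈ reach(L|{E}) ⇒ L ⊥̸ X | {E}.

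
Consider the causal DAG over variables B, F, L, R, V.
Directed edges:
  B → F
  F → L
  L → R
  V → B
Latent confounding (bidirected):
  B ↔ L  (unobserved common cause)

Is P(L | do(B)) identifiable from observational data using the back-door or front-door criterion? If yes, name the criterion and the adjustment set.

desc(B)\{B}={F,L,R}; candidates ⊆ {V}.
B↔L: latent back-door arc(s) into B.
size 0: {}; under {} B still reaches {L,R,V} ∋ L.
size 1: {V}; under {V} B still reaches {L,R} ∋ L.
B↔L cannot be blocked by any observed set — no back-door set.
{F}: (i) intercepts every directed B→L path; (ii) no back-door B→{F}; (iii) {B} blocks every back-door {F}→L. Front-door holds.
P(L|do(B)) = Σ_{F} P(F|B) Σ_{B'} P(L|F,B')P(B').

P(L|do(B)): frontdoor, adjust for {F}.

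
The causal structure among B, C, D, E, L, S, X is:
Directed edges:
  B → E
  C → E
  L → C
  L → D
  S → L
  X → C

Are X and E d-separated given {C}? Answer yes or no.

Bayes-Ball from X | {C} reaches {D,L,S}.
E ∉ reach(X|{C}) ⇒ X ⊥ E | {C}.

Yes — X ⊥ E | {C}.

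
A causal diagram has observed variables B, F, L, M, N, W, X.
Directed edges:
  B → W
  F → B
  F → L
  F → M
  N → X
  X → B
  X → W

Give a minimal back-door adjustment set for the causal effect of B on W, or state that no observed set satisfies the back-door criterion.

B→W: minimal back-door set {X}.

desc(B)\{B}={W}; candidates ⊆ {F,L,M,N,X}.
size 0: {}; under {} B still reaches {F,L,M,N,W,X} ∋ W.
{X}: B⊥W given {X} in G with B→· removed — back-door holds.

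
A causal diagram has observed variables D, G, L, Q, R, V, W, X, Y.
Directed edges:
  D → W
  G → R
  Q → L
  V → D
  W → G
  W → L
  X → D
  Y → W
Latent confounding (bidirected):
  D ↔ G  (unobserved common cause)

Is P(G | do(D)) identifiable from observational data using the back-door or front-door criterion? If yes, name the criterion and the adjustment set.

P(G|do(D)): frontdoor, adjust for {W}.

desc(D)\{D}={G,L,R,W}; candidates ⊆ {Q,V,X,Y}.
D↔G: latent back-door arc(s) into D.
size 0: {}; under {} D still reaches {G,R,V,X} ∋ G.
size 1: {Q}, {V}, {X} …(+1); under {Q} D still reaches {G,R,V,X} ∋ G.
size 2: {Q,V}, {Q,X}, {Q,Y} …(+3); under {Q,V} D still reaches {G,R,X} ∋ G.
D↔G cannot be blocked by any observed set — no back-door set.
{W}: (i) intercepts every directed D→G path; (ii) no back-door D→{W}; (iii) {D} blocks every back-door {W}→G. Front-door holds.
P(G|do(D)) = Σ_{W} P(W|D) Σ_{D'} P(G|W,D')P(D').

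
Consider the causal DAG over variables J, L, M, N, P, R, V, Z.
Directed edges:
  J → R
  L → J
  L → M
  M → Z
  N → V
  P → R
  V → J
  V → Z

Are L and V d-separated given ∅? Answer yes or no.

Yes — L ⊥ V | ∅.

Bayes-Ball from L | ∅ reaches {J,M,R,Z}.
V ∉ reach(L|∅) ⇒ L ⊥ V | ∅.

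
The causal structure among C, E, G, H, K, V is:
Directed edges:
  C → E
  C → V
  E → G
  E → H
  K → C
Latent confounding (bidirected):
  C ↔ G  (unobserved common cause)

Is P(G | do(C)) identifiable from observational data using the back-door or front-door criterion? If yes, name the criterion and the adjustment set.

P(G|do(C)): frontdoor, adjust for {E}.

desc(C)\{C}={E,G,H,V}; candidates ⊆ {K}.
C↔G: latent back-door arc(s) into C.
size 0: {}; under {} C still reaches {G,K} ∋ G.
size 1: {K}; under {K} C still reaches {G} ∋ G.
C↔G cannot be blocked by any observed set — no back-door set.
{E}: (i) intercepts every directed C→G path; (ii) no back-door C→{E}; (iii) {C} blocks every back-door {E}→G. Front-door holds.
P(G|do(C)) = Σ_{E} P(E|C) Σ_{C'} P(G|E,C')P(C').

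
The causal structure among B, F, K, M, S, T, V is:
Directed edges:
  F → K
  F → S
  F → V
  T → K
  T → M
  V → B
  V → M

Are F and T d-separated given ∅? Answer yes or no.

Bayes-Ball from F | ∅ reaches {B,K,M,S,V}.
T ∉ reach(F|∅) ⇒ F ⊥ T | ∅.

Yes — F ⊥ T | ∅.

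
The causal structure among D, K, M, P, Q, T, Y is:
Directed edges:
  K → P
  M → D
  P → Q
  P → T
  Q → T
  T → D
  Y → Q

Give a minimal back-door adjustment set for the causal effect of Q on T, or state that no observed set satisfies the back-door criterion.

Q→T: minimal back-door set {P}.

desc(Q)\{Q}={D,T}; candidates ⊆ {K,M,P,Y}.
size 0: {}; under {} Q still reaches {D,K,P,T,Y} ∋ T.
{P}: Q⊥T given {P} in G with Q→· removed — back-door holds.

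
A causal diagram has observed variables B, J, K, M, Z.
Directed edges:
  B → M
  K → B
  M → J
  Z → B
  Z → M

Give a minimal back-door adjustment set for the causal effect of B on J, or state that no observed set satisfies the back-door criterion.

B→J: minimal back-door set {Z}.

desc(B)\{B}={J,M}; candidates ⊆ {K,Z}.
size 0: {}; under {} B still reaches {J,K,M,Z} ∋ J.
{Z}: B⊥J given {Z} in G with B→· removed — back-door holds.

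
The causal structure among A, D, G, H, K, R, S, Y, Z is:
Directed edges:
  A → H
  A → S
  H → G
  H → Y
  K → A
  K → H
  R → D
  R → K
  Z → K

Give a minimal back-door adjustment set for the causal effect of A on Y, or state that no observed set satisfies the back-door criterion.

A→Y: minimal back-door set {K}.

desc(A)\{A}={G,H,S,Y}; candidates ⊆ {D,K,R,Z}.
size 0: {}; under {} A still reaches {D,G,H,K,R,Y,Z} ∋ Y.
{K}: A⊥Y given {K} in G with A→· removed — back-door holds.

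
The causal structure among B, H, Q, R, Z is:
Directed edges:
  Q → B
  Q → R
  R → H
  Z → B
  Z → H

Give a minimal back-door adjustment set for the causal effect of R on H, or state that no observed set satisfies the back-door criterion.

desc(R)\{R}={H}; candidates ⊆ {B,Q,Z}.
∅: R⊥H given ∅ in G with R→· removed — back-door holds.

R→H: minimal back-door set ∅.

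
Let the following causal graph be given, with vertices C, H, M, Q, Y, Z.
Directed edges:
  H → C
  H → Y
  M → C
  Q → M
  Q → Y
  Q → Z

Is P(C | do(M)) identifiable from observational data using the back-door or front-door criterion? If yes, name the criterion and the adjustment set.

desc(M)\{M}={C}; candidates ⊆ {H,Q,Y,Z}.
∅: M⊥C given ∅ in G with M→· removed — back-door holds.
P(C|do(M)) = P(C|M) — no adjustment needed.

P(C|do(M)): backdoor, adjust for ∅.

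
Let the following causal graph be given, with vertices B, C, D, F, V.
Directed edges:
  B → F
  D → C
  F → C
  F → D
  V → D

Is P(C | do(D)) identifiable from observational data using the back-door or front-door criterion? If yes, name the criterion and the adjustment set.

P(C|do(D)): backdoor, adjust for {F}.

desc(D)\{D}={C}; candidates ⊆ {B,F,V}.
size 0: {}; under {} D still reaches {B,C,F,V} ∋ C.
{F}: D⊥C given {F} in G with D→· removed — back-door holds.
P(C|do(D)) = Σ_{F} P(C|D,F)·P(F).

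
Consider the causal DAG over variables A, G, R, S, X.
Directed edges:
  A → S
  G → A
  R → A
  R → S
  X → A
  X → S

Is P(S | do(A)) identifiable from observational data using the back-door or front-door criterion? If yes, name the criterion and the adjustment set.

desc(A)\{A}={S}; candidates ⊆ {G,R,X}.
size 0: {}; under {} A still reaches {G,R,S,X} ∋ S.
size 1: {G}, {R}, {X}; under {G} A still reaches {R,S,X} ∋ S.
{R,X}: A⊥S given {R,X} in G with A→· removed — back-door holds.
P(S|do(A)) = Σ_{R,X} P(S|A,R,X)·P(R,X).

P(S|do(A)): backdoor, adjust for {R, X}.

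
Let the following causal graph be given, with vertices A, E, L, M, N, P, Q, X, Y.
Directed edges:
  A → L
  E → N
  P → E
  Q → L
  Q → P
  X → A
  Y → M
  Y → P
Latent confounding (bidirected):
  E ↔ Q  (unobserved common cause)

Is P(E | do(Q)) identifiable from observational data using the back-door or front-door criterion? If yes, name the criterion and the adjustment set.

P(E|do(Q)): frontdoor, adjust for {P}.

desc(Q)\{Q}={E,L,N,P}; candidates ⊆ {A,M,X,Y}.
Q↔E: latent back-door arc(s) into Q.
size 0: {}; under {} Q still reaches {E,N} ∋ E.
size 1: {A}, {M}, {X} …(+1); under {A} Q still reaches {E,N} ∋ E.
size 2: {A,M}, {A,X}, {A,Y} …(+3); under {A,M} Q still reaches {E,N} ∋ E.
Q↔E cannot be blocked by any observed set — no back-door set.
{P}: (i) intercepts every directed Q→E path; (ii) no back-door Q→{P}; (iii) {Q} blocks every back-door {P}→E. Front-door holds.
P(E|do(Q)) = Σ_{P} P(P|Q) Σ_{Q'} P(E|P,Q')P(Q').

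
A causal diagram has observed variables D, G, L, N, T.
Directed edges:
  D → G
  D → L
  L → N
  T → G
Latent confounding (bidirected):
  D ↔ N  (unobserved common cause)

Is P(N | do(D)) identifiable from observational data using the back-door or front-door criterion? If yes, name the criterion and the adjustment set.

desc(D)\{D}={G,L,N}; candidates ⊆ {T}.
D↔N: latent back-door arc(s) into D.
size 0: {}; under {} D still reaches {N} ∋ N.
size 1: {T}; under {T} D still reaches {N} ∋ N.
D↔N cannot be blocked by any observed set — no back-door set.
{L}: (i) intercepts every directed D→N path; (ii) no back-door D→{L}; (iii) {D} blocks every back-door {L}→N. Front-door holds.
P(N|do(D)) = Σ_{L} P(L|D) Σ_{D'} P(N|L,D')P(D').

P(N|do(D)): frontdoor, adjust for {L}.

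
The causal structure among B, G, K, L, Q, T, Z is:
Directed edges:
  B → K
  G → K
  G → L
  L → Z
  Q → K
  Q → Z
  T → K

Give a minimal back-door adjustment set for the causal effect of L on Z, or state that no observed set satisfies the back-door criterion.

L→Z: minimal back-door set ∅.

desc(L)\{L}={Z}; candidates ⊆ {B,G,K,Q,T}.
∅: L⊥Z given ∅ in G with L→· removed — back-door holds.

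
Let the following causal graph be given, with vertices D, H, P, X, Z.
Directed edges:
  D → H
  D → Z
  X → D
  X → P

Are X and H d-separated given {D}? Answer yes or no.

Bayes-Ball from X | {D} reaches {P}.
H ∉ reach(X|{D}) ⇒ X ⊥ H | {D}.

Yes — X ⊥ H | {D}.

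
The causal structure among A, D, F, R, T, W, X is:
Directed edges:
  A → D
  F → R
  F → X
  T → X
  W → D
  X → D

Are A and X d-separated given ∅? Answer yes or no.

Bayes-Ball from A | ∅ reaches {D}.
X ∉ reach(A|∅) ⇒ A ⊥ X | ∅.

Yes — A ⊥ X | ∅.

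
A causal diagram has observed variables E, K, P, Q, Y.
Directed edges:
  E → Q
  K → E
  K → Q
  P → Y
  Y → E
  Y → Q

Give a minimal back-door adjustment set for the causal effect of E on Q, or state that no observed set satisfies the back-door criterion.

E→Q: minimal back-door set {K, Y}.

desc(E)\{E}={Q}; candidates ⊆ {K,P,Y}.
size 0: {}; under {} E still reaches {K,P,Q,Y} ∋ Q.
size 1: {K}, {P}, {Y}; under {K} E still reaches {P,Q,Y} ∋ Q.
{K,Y}: E⊥Q given {K,Y} in G with E→· removed — back-door holds.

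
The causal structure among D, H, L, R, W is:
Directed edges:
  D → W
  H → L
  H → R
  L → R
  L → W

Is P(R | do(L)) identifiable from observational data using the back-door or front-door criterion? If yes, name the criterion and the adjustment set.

desc(L)\{L}={R,W}; candidates ⊆ {D,H}.
size 0: {}; under {} L still reaches {H,R} ∋ R.
{H}: L⊥R given {H} in G with L→· removed — back-door holds.
P(R|do(L)) = Σ_{H} P(R|L,H)·P(H).

P(R|do(L)): backdoor, adjust for {H}.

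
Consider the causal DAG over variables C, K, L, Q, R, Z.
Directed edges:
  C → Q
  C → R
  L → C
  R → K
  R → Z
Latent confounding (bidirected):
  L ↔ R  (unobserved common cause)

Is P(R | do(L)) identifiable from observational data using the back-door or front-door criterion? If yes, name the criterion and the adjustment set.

desc(L)\{L}={C,K,Q,R,Z}; candidates ⊆ {—}.
L↔R: latent back-door arc(s) into L.
size 0: {}; under {} L still reaches {K,R,Z} ∋ R.
L↔R cannot be blocked by any observed set — no back-door set.
{C}: (i) intercepts every directed L→R path; (ii) no back-door L→{C}; (iii) {L} blocks every back-door {C}→R. Front-door holds.
P(R|do(L)) = Σ_{C} P(C|L) Σ_{L'} P(R|C,L')P(L').

P(R|do(L)): frontdoor, adjust for {C}.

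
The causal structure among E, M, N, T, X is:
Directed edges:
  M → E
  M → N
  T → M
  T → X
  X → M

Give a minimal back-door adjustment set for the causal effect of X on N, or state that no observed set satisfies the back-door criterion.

X→N: minimal back-door set {T}.

desc(X)\{X}={E,M,N}; candidates ⊆ {T}.
size 0: {}; under {} X still reaches {E,M,N,T} ∋ N.
{T}: X⊥N given {T} in G with X→· removed — back-door holds.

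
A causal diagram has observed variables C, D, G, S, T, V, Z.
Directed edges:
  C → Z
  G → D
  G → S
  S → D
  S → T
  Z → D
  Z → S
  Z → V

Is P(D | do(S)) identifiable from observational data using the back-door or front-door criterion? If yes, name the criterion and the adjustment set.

desc(S)\{S}={D,T}; candidates ⊆ {C,G,V,Z}.
size 0: {}; under {} S still reaches {C,D,G,V,Z} ∋ D.
size 1: {C}, {G}, {V} …(+1); under {C} S still reaches {D,G,V,Z} ∋ D.
{G,Z}: S⊥D given {G,Z} in G with S→· removed — back-door holds.
P(D|do(S)) = Σ_{G,Z} P(D|S,G,Z)·P(G,Z).

P(D|do(S)): backdoor, adjust for {G, Z}.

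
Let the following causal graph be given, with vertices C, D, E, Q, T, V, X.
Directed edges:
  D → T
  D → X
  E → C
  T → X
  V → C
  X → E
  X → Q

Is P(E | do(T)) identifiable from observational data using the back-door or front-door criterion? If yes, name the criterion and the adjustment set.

desc(T)\{T}={C,E,Q,X}; candidates ⊆ {D,V}.
size 0: {}; under {} T still reaches {C,D,E,Q,X} ∋ E.
{D}: T⊥E given {D} in G with T→· removed — back-door holds.
P(E|do(T)) = Σ_{D} P(E|T,D)·P(D).

P(E|do(T)): backdoor, adjust for {D}.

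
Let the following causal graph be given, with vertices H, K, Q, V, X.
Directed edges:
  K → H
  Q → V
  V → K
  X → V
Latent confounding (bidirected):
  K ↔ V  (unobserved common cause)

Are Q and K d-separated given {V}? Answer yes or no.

Bayes-Ball from Q | {V} reaches {H,K,X}.
K ∈ reach(Q|{V}) ⇒ Q ⊥̸ K | {V}.

No — Q and K are d-connected given {V}.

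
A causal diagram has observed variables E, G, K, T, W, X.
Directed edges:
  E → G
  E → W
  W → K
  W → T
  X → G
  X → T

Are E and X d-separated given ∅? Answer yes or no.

Yes — E ⊥ X | ∅.

Bayes-Ball from E | ∅ reaches {G,K,T,W}.
X ∉ reach(E|∅) ⇒ E ⊥ X | ∅.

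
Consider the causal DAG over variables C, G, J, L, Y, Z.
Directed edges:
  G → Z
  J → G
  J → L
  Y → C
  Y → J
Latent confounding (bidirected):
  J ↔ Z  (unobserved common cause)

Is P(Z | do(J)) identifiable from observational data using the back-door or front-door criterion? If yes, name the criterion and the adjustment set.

desc(J)\{J}={G,L,Z}; candidates ⊆ {C,Y}.
J↔Z: latent back-door arc(s) into J.
size 0: {}; under {} J still reaches {C,Y,Z} ∋ Z.
size 1: {C}, {Y}; under {C} J still reaches {Y,Z} ∋ Z.
size 2: {C,Y}; under {C,Y} J still reaches {Z} ∋ Z.
J↔Z cannot be blocked by any observed set — no back-door set.
{G}: (i) intercepts every directed J→Z path; (ii) no back-door J→{G}; (iii) {J} blocks every back-door {G}→Z. Front-door holds.
P(Z|do(J)) = Σ_{G} P(G|J) Σ_{J'} P(Z|G,J')P(J').

P(Z|do(J)): frontdoor, adjust for {G}.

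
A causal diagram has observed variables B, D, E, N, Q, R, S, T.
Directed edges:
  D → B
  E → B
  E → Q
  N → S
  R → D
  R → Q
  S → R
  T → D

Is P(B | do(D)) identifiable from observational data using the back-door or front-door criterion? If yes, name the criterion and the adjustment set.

P(B|do(D)): backdoor, adjust for ∅.

desc(D)\{D}={B}; candidates ⊆ {E,N,Q,R,S,T}.
∅: D⊥B given ∅ in G with D→· removed — back-door holds.
P(B|do(D)) = P(B|D) — no adjustment needed.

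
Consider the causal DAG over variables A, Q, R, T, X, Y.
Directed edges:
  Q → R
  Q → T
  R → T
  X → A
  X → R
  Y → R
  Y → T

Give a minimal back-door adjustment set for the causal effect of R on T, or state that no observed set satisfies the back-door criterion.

R→T: minimal back-door set {Q, Y}.

desc(R)\{R}={T}; candidates ⊆ {A,Q,X,Y}.
size 0: {}; under {} R still reaches {A,Q,T,X,Y} ∋ T.
size 1: {A}, {Q}, {X} …(+1); under {A} R still reaches {Q,T,X,Y} ∋ T.
{Q,Y}: R⊥T given {Q,Y} in G with R→· removed — back-door holds.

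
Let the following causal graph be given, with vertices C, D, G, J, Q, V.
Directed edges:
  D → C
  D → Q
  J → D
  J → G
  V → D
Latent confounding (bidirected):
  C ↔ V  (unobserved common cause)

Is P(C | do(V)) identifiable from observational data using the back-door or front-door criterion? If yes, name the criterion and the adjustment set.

P(C|do(V)): frontdoor, adjust for {D}.

desc(V)\{V}={C,D,Q}; candidates ⊆ {G,J}.
V↔C: latent back-door arc(s) into V.
size 0: {}; under {} V still reaches {C} ∋ C.
size 1: {G}, {J}; under {G} V still reaches {C} ∋ C.
size 2: {G,J}; under {G,J} V still reaches {C} ∋ C.
V↔C cannot be blocked by any observed set — no back-door set.
{D}: (i) intercepts every directed V→C path; (ii) no back-door V→{D}; (iii) {V} blocks every back-door {D}→C. Front-door holds.
P(C|do(V)) = Σ_{D} P(D|V) Σ_{V'} P(C|D,V')P(V').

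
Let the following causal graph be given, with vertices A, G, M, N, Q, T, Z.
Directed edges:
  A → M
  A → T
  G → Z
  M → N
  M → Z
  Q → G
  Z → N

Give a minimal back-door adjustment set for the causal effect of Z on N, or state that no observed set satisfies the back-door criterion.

desc(Z)\{Z}={N}; candidates ⊆ {A,G,M,Q,T}.
size 0: {}; under {} Z still reaches {A,G,M,N,Q,T} ∋ N.
{M}: Z⊥N given {M} in G with Z→· removed — back-door holds.

Z→N: minimal back-door set {M}.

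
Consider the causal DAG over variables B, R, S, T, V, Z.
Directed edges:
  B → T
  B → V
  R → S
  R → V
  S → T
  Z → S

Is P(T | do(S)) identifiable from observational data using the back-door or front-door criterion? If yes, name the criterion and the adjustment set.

desc(S)\{S}={T}; candidates ⊆ {B,R,V,Z}.
∅: S⊥T given ∅ in G with S→· removed — back-door holds.
P(T|do(S)) = P(T|S) — no adjustment needed.

P(T|do(S)): backdoor, adjust for ∅.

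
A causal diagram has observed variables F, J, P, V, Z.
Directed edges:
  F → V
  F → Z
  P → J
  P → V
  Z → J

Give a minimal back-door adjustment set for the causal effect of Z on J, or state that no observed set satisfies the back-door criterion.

desc(Z)\{Z}={J}; candidates ⊆ {F,P,V}.
∅: Z⊥J given ∅ in G with Z→· removed — back-door holds.

Z→J: minimal back-door set ∅.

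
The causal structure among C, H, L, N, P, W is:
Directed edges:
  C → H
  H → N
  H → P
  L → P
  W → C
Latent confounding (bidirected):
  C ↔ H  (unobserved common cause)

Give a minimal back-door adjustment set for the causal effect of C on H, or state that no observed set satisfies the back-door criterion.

desc(C)\{C}={H,N,P}; candidates ⊆ {L,W}.
C↔H: latent back-door arc(s) into C.
size 0: {}; under {} C still reaches {H,N,P,W} ∋ H.
size 1: {L}, {W}; under {L} C still reaches {H,N,P,W} ∋ H.
size 2: {L,W}; under {L,W} C still reaches {H,N,P} ∋ H.
C↔H cannot be blocked by any observed set — no back-door set.

C→H: no observed back-door set.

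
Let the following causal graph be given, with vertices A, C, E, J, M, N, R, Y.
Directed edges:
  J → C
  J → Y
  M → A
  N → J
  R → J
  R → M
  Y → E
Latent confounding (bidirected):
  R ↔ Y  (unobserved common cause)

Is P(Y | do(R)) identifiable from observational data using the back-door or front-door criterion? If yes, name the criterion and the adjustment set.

P(Y|do(R)): frontdoor, adjust for {J}.

desc(R)\{R}={A,C,E,J,M,Y}; candidates ⊆ {N}.
R↔Y: latent back-door arc(s) into R.
size 0: {}; under {} R still reaches {E,Y} ∋ Y.
size 1: {N}; under {N} R still reaches {E,Y} ∋ Y.
R↔Y cannot be blocked by any observed set — no back-door set.
{J}: (i) intercepts every directed R→Y path; (ii) no back-door R→{J}; (iii) {R} blocks every back-door {J}→Y. Front-door holds.
P(Y|do(R)) = Σ_{J} P(J|R) Σ_{R'} P(Y|J,R')P(R').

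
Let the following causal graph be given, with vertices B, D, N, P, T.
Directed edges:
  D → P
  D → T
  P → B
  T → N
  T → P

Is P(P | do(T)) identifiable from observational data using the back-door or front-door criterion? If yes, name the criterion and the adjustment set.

P(P|do(T)): backdoor, adjust for {D}.

desc(T)\{T}={B,N,P}; candidates ⊆ {D}.
size 0: {}; under {} T still reaches {B,D,P} ∋ P.
{D}: T⊥P given {D} in G with T→· removed — back-door holds.
P(P|do(T)) = Σ_{D} P(P|T,D)·P(D).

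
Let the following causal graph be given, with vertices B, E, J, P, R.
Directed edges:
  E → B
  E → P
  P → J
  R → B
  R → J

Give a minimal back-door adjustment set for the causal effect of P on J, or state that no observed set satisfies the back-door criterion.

P→J: minimal back-door set ∅.

desc(P)\{P}={J}; candidates ⊆ {B,E,R}.
∅: P⊥J given ∅ in G with P→· removed — back-door holds.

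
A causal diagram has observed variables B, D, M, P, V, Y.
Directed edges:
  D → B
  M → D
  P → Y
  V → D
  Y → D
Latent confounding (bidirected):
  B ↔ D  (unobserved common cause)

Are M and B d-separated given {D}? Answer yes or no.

Bayes-Ball from M | {D} reaches {B,P,V,Y}.
B ∈ reach(M|{D}) ⇒ M ⊥̸ B | {D}.

No — M and B are d-connected given {D}.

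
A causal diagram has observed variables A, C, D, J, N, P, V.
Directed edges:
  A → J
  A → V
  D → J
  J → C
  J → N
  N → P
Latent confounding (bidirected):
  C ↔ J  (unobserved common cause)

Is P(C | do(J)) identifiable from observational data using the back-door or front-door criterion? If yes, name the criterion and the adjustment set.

P(C|do(J)): not identifiable (no BD/FD set).

desc(J)\{J}={C,N,P}; candidates ⊆ {A,D,V}.
J↔C: latent back-door arc(s) into J.
size 0: {}; under {} J still reaches {A,C,D,V} ∋ C.
size 1: {A}, {D}, {V}; under {A} J still reaches {C,D} ∋ C.
size 2: {A,D}, {A,V}, {D,V}; under {A,D} J still reaches {C} ∋ C.
J↔C cannot be blocked by any observed set — no back-door set.
No mediator lies on a directed J→…→C path.
Neither criterion identifies P(C|do(J)) in this graph.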